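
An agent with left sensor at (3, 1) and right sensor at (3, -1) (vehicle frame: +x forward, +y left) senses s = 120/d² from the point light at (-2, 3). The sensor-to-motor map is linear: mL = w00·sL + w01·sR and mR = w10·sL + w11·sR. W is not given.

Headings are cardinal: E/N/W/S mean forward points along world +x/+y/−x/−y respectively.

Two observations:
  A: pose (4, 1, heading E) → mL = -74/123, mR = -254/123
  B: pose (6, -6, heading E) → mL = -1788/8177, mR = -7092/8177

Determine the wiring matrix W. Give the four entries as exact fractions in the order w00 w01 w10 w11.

1/2 -1 -1/2 -1

obs A: pose=(4,1,E) → sL=60/41, sR=4/3, mL=-74/123, mR=-254/123
obs B: pose=(6,-6,E) → sL=24/37, sR=120/221, mL=-1788/8177, mR=-7092/8177
sensor matrix S = [[60/41, 4/3], [24/37, 120/221]]; det S = -23552/335257
solve [mL_A; mL_B] = S·[w00; w01] and [mR_A; mR_B] = S·[w10; w11]:
  w00 = 1/2, w01 = -1, w10 = -1/2, w11 = -1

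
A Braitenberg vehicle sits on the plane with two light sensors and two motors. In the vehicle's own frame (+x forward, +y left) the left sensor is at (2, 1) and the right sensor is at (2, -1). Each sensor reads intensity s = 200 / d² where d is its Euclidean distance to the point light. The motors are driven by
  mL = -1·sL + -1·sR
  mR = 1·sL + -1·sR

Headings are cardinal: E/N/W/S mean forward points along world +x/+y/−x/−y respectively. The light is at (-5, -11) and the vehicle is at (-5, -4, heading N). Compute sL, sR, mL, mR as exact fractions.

100/41 100/41 -200/41 0

left sensor world pos  = (-6, -2); dL² = 82
right sensor world pos = (-4, -2); dR² = 82
sL = 200/82 = 100/41
sR = 200/82 = 100/41
mL = -1·sL + -1·sR = -200/41
mR = 1·sL + -1·sR = 0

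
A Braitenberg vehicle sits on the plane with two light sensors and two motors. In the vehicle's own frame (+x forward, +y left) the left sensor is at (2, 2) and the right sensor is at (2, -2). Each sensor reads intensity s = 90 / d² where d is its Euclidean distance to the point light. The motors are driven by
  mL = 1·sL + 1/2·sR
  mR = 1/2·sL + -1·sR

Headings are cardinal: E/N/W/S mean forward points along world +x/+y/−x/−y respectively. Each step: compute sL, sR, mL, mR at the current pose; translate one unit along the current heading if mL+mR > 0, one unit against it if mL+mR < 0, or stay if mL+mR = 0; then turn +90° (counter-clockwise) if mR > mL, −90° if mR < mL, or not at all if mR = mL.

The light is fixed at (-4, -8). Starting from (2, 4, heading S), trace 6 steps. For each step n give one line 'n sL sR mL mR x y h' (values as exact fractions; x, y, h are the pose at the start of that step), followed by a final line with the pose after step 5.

0 45/82 45/58 4455/4756 -2385/4756 2 4 S
1 90/97 18/37 4203/3589 -81/3589 2 3 W
2 45/89 45/109 13815/19402 -3105/19402 1 3 N
3 18/49 90/149 4887/7301 -3069/7301 1 4 E
4 45/82 45/58 4455/4756 -2385/4756 2 4 S
5 90/97 18/37 4203/3589 -81/3589 2 3 W
final 1 3 N

n=0: pose=(2,4,S); sL=45/82, sR=45/58; mL=4455/4756, mR=-2385/4756; mL+mR=1035/2378 → advance +1; mR−mL=-1710/1189 → turn -1·90°
n=1: pose=(2,3,W); sL=90/97, sR=18/37; mL=4203/3589, mR=-81/3589; mL+mR=4122/3589 → advance +1; mR−mL=-4284/3589 → turn -1·90°
n=2: pose=(1,3,N); sL=45/89, sR=45/109; mL=13815/19402, mR=-3105/19402; mL+mR=5355/9701 → advance +1; mR−mL=-8460/9701 → turn -1·90°
n=3: pose=(1,4,E); sL=18/49, sR=90/149; mL=4887/7301, mR=-3069/7301; mL+mR=1818/7301 → advance +1; mR−mL=-7956/7301 → turn -1·90°
n=4: pose=(2,4,S); sL=45/82, sR=45/58; mL=4455/4756, mR=-2385/4756; mL+mR=1035/2378 → advance +1; mR−mL=-1710/1189 → turn -1·90°
n=5: pose=(2,3,W); sL=90/97, sR=18/37; mL=4203/3589, mR=-81/3589; mL+mR=4122/3589 → advance +1; mR−mL=-4284/3589 → turn -1·90°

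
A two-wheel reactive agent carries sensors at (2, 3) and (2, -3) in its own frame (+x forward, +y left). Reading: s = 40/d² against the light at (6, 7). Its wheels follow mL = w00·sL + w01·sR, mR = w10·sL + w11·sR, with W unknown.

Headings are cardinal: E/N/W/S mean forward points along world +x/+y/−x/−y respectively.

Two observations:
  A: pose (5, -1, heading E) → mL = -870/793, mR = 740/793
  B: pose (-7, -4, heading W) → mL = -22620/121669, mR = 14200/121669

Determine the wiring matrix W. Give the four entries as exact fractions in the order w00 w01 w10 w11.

-1/2 -1 1/2 1/2

obs A: pose=(5,-1,E) → sL=20/13, sR=20/61, mL=-870/793, mR=740/793
obs B: pose=(-7,-4,W) → sL=40/421, sR=40/289, mL=-22620/121669, mR=14200/121669
sensor matrix S = [[20/13, 20/61], [40/421, 40/289]]; det S = 17539200/96483517
solve [mL_A; mL_B] = S·[w00; w01] and [mR_A; mR_B] = S·[w10; w11]:
  w00 = -1/2, w01 = -1, w10 = 1/2, w11 = 1/2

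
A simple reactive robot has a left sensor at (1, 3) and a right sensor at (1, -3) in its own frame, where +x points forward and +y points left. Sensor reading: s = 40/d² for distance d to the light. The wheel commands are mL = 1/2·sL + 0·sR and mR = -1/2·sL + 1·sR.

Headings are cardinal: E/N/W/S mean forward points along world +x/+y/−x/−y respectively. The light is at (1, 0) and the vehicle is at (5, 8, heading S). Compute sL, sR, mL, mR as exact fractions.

left sensor world pos  = (8, 7); dL² = 98
right sensor world pos = (2, 7); dR² = 50
sL = 40/98 = 20/49
sR = 40/50 = 4/5
mL = 1/2·sL + 0·sR = 10/49
mR = -1/2·sL + 1·sR = 146/245

20/49 4/5 10/49 146/245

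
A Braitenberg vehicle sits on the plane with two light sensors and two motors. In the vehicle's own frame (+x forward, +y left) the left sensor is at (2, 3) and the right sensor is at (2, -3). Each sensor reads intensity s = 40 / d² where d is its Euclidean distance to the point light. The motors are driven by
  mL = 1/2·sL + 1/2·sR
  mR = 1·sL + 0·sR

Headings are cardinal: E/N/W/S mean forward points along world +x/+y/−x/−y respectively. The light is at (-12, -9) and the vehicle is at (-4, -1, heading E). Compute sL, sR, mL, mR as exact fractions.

40/221 8/25 1384/5525 40/221

left sensor world pos  = (-2, 2); dL² = 221
right sensor world pos = (-2, -4); dR² = 125
sL = 40/221 = 40/221
sR = 40/125 = 8/25
mL = 1/2·sL + 1/2·sR = 1384/5525
mR = 1·sL + 0·sR = 40/221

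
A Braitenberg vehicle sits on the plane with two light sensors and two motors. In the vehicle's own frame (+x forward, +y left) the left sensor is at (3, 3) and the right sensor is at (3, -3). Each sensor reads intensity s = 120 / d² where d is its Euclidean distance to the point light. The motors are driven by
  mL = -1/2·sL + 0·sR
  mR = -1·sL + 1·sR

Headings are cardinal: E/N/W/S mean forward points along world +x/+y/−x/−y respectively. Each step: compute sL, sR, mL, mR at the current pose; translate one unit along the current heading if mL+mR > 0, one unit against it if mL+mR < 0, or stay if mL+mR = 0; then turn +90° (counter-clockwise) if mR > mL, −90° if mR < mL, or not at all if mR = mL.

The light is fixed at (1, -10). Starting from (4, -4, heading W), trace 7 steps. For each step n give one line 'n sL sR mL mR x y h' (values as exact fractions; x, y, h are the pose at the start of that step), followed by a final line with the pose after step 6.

n=0: pose=(4,-4,W); sL=40/3, sR=40/27; mL=-20/3, mR=-320/27; mL+mR=-500/27 → advance -1; mR−mL=-140/27 → turn -1·90°
n=1: pose=(5,-4,N); sL=60/41, sR=12/13; mL=-30/41, mR=-288/533; mL+mR=-678/533 → advance -1; mR−mL=102/533 → turn +1·90°
n=2: pose=(5,-5,W); sL=24, sR=24/13; mL=-12, mR=-288/13; mL+mR=-444/13 → advance -1; mR−mL=-132/13 → turn -1·90°
n=3: pose=(6,-5,N); sL=30/17, sR=15/16; mL=-15/17, mR=-225/272; mL+mR=-465/272 → advance -1; mR−mL=15/272 → turn +1·90°
n=4: pose=(6,-6,W); sL=24, sR=120/53; mL=-12, mR=-1152/53; mL+mR=-1788/53 → advance -1; mR−mL=-516/53 → turn -1·90°
n=5: pose=(7,-6,N); sL=60/29, sR=12/13; mL=-30/29, mR=-432/377; mL+mR=-822/377 → advance -1; mR−mL=-42/377 → turn -1·90°
n=6: pose=(7,-7,E); sL=40/39, sR=40/27; mL=-20/39, mR=160/351; mL+mR=-20/351 → advance -1; mR−mL=340/351 → turn +1·90°

0 40/3 40/27 -20/3 -320/27 4 -4 W
1 60/41 12/13 -30/41 -288/533 5 -4 N
2 24 24/13 -12 -288/13 5 -5 W
3 30/17 15/16 -15/17 -225/272 6 -5 N
4 24 120/53 -12 -1152/53 6 -6 W
5 60/29 12/13 -30/29 -432/377 7 -6 N
6 40/39 40/27 -20/39 160/351 7 -7 E
final 6 -7 N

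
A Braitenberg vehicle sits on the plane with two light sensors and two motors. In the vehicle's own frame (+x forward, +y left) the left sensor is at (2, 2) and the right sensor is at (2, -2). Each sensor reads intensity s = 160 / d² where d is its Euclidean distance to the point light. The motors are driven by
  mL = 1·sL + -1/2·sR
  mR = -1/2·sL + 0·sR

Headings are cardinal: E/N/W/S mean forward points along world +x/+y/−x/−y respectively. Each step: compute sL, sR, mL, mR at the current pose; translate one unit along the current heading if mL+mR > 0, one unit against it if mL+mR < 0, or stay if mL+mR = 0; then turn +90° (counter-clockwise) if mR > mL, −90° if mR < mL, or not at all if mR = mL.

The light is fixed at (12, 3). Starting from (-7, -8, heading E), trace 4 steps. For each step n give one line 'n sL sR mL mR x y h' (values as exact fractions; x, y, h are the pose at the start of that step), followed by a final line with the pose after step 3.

n=0: pose=(-7,-8,E); sL=16/37, sR=80/229; mL=2184/8473, mR=-8/37; mL+mR=352/8473 → advance +1; mR−mL=-4016/8473 → turn -1·90°
n=1: pose=(-6,-8,S); sL=32/85, sR=160/569; mL=11408/48365, mR=-16/85; mL+mR=2304/48365 → advance +1; mR−mL=-20512/48365 → turn -1·90°
n=2: pose=(-6,-9,W); sL=40/149, sR=8/25; mL=404/3725, mR=-20/149; mL+mR=-96/3725 → advance -1; mR−mL=-904/3725 → turn -1·90°
n=3: pose=(-5,-9,N); sL=160/461, sR=32/65; mL=3024/29965, mR=-80/461; mL+mR=-2176/29965 → advance -1; mR−mL=-8224/29965 → turn -1·90°

0 16/37 80/229 2184/8473 -8/37 -7 -8 E
1 32/85 160/569 11408/48365 -16/85 -6 -8 S
2 40/149 8/25 404/3725 -20/149 -6 -9 W
3 160/461 32/65 3024/29965 -80/461 -5 -9 N
final -5 -10 E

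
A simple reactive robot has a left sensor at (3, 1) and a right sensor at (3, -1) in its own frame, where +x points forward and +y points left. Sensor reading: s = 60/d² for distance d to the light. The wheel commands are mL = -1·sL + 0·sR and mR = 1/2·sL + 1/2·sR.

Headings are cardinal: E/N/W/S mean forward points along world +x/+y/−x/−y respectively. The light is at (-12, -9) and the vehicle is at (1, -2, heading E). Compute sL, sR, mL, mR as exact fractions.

left sensor world pos  = (4, -1); dL² = 320
right sensor world pos = (4, -3); dR² = 292
sL = 60/320 = 3/16
sR = 60/292 = 15/73
mL = -1·sL + 0·sR = -3/16
mR = 1/2·sL + 1/2·sR = 459/2336

3/16 15/73 -3/16 459/2336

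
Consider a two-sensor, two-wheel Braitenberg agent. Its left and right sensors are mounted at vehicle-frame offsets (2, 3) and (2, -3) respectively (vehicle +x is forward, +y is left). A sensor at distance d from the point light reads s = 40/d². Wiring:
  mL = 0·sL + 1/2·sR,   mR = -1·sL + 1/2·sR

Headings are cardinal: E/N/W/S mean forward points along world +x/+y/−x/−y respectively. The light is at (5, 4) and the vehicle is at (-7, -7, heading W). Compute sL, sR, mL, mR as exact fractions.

5/49 2/13 1/13 -16/637

left sensor world pos  = (-9, -10); dL² = 392
right sensor world pos = (-9, -4); dR² = 260
sL = 40/392 = 5/49
sR = 40/260 = 2/13
mL = 0·sL + 1/2·sR = 1/13
mR = -1·sL + 1/2·sR = -16/637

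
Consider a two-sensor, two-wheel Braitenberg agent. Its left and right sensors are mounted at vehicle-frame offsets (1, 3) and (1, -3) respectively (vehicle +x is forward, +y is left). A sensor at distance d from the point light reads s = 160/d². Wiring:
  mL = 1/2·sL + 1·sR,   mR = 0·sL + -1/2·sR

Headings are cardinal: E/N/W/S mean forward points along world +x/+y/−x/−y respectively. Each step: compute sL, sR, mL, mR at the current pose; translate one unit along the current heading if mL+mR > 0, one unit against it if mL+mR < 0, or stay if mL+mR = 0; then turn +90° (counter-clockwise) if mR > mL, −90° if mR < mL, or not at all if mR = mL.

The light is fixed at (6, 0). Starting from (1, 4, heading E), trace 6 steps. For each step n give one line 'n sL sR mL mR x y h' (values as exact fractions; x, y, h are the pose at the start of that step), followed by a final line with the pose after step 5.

0 32/13 160/17 2352/221 -80/17 1 4 E
1 16 80/29 312/29 -40/29 2 4 S
2 32/5 160/61 1776/305 -80/61 2 3 W
3 2 8 9 -4 1 3 N
4 32/13 160/17 2352/221 -80/17 1 4 E
5 16 80/29 312/29 -40/29 2 4 S
final 2 3 W

n=0: pose=(1,4,E); sL=32/13, sR=160/17; mL=2352/221, mR=-80/17; mL+mR=1312/221 → advance +1; mR−mL=-3392/221 → turn -1·90°
n=1: pose=(2,4,S); sL=16, sR=80/29; mL=312/29, mR=-40/29; mL+mR=272/29 → advance +1; mR−mL=-352/29 → turn -1·90°
n=2: pose=(2,3,W); sL=32/5, sR=160/61; mL=1776/305, mR=-80/61; mL+mR=1376/305 → advance +1; mR−mL=-2176/305 → turn -1·90°
n=3: pose=(1,3,N); sL=2, sR=8; mL=9, mR=-4; mL+mR=5 → advance +1; mR−mL=-13 → turn -1·90°
n=4: pose=(1,4,E); sL=32/13, sR=160/17; mL=2352/221, mR=-80/17; mL+mR=1312/221 → advance +1; mR−mL=-3392/221 → turn -1·90°
n=5: pose=(2,4,S); sL=16, sR=80/29; mL=312/29, mR=-40/29; mL+mR=272/29 → advance +1; mR−mL=-352/29 → turn -1·90°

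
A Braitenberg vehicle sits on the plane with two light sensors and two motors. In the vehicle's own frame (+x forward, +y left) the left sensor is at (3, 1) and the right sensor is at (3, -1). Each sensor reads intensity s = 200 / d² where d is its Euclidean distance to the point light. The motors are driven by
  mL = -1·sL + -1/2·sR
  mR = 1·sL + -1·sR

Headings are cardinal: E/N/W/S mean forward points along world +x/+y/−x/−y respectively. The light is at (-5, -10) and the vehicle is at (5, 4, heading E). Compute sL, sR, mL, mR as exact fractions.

100/197 100/169 -26750/33293 -2800/33293

left sensor world pos  = (8, 5); dL² = 394
right sensor world pos = (8, 3); dR² = 338
sL = 200/394 = 100/197
sR = 200/338 = 100/169
mL = -1·sL + -1/2·sR = -26750/33293
mR = 1·sL + -1·sR = -2800/33293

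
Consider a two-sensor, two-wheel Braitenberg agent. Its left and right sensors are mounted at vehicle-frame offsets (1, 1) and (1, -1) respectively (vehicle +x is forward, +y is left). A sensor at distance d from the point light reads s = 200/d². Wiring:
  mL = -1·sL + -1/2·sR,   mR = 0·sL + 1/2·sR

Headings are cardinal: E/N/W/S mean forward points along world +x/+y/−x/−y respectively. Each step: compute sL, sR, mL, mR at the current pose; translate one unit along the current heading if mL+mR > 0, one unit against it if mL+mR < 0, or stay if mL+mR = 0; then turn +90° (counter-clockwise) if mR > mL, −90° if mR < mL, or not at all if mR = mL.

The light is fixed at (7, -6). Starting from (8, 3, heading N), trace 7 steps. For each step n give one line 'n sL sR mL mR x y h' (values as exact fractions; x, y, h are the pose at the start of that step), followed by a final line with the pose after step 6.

n=0: pose=(8,3,N); sL=2, sR=25/13; mL=-77/26, mR=25/26; mL+mR=-2 → advance -1; mR−mL=51/13 → turn +1·90°
n=1: pose=(8,2,W); sL=200/49, sR=200/81; mL=-21100/3969, mR=100/81; mL+mR=-200/49 → advance -1; mR−mL=26000/3969 → turn +1·90°
n=2: pose=(9,2,S); sL=100/29, sR=4; mL=-158/29, mR=2; mL+mR=-100/29 → advance -1; mR−mL=216/29 → turn +1·90°
n=3: pose=(9,3,E); sL=200/109, sR=200/73; mL=-25500/7957, mR=100/73; mL+mR=-200/109 → advance -1; mR−mL=36400/7957 → turn +1·90°
n=4: pose=(8,3,N); sL=2, sR=25/13; mL=-77/26, mR=25/26; mL+mR=-2 → advance -1; mR−mL=51/13 → turn +1·90°
n=5: pose=(8,2,W); sL=200/49, sR=200/81; mL=-21100/3969, mR=100/81; mL+mR=-200/49 → advance -1; mR−mL=26000/3969 → turn +1·90°
n=6: pose=(9,2,S); sL=100/29, sR=4; mL=-158/29, mR=2; mL+mR=-100/29 → advance -1; mR−mL=216/29 → turn +1·90°

0 2 25/13 -77/26 25/26 8 3 N
1 200/49 200/81 -21100/3969 100/81 8 2 W
2 100/29 4 -158/29 2 9 2 S
3 200/109 200/73 -25500/7957 100/73 9 3 E
4 2 25/13 -77/26 25/26 8 3 N
5 200/49 200/81 -21100/3969 100/81 8 2 W
6 100/29 4 -158/29 2 9 2 S
final 9 3 E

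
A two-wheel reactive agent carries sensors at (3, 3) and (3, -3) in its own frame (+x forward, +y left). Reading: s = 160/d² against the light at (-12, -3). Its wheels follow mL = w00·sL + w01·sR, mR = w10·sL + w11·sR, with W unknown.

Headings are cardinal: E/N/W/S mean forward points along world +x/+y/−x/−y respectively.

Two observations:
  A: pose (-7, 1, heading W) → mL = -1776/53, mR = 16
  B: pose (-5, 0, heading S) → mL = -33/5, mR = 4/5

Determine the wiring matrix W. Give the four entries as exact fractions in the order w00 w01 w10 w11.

-1 -1/2 1/2 0

obs A: pose=(-7,1,W) → sL=32, sR=160/53, mL=-1776/53, mR=16
obs B: pose=(-5,0,S) → sL=8/5, sR=10, mL=-33/5, mR=4/5
sensor matrix S = [[32, 160/53], [8/5, 10]]; det S = 16704/53
solve [mL_A; mL_B] = S·[w00; w01] and [mR_A; mR_B] = S·[w10; w11]:
  w00 = -1, w01 = -1/2, w10 = 1/2, w11 = 0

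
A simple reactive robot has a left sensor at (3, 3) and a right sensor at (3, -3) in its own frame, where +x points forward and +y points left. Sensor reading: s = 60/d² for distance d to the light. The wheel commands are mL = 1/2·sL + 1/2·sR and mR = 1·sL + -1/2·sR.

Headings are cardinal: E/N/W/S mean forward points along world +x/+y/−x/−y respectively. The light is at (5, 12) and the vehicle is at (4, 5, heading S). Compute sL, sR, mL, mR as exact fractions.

left sensor world pos  = (7, 2); dL² = 104
right sensor world pos = (1, 2); dR² = 116
sL = 60/104 = 15/26
sR = 60/116 = 15/29
mL = 1/2·sL + 1/2·sR = 825/1508
mR = 1·sL + -1/2·sR = 120/377

15/26 15/29 825/1508 120/377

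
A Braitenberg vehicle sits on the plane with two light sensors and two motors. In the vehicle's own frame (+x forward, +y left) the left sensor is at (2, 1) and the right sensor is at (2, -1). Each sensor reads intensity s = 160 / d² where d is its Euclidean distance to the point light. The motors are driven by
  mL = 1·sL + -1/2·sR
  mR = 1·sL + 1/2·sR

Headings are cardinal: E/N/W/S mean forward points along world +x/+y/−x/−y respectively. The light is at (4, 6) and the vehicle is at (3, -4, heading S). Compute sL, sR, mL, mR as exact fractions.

left sensor world pos  = (4, -6); dL² = 144
right sensor world pos = (2, -6); dR² = 148
sL = 160/144 = 10/9
sR = 160/148 = 40/37
mL = 1·sL + -1/2·sR = 190/333
mR = 1·sL + 1/2·sR = 550/333

10/9 40/37 190/333 550/333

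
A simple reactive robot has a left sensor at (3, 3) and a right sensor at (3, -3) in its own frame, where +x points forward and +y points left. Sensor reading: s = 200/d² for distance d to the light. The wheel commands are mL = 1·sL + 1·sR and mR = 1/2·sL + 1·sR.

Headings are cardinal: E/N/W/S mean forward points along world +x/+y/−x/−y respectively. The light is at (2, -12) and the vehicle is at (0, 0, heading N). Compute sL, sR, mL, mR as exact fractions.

left sensor world pos  = (-3, 3); dL² = 250
right sensor world pos = (3, 3); dR² = 226
sL = 200/250 = 4/5
sR = 200/226 = 100/113
mL = 1·sL + 1·sR = 952/565
mR = 1/2·sL + 1·sR = 726/565

4/5 100/113 952/565 726/565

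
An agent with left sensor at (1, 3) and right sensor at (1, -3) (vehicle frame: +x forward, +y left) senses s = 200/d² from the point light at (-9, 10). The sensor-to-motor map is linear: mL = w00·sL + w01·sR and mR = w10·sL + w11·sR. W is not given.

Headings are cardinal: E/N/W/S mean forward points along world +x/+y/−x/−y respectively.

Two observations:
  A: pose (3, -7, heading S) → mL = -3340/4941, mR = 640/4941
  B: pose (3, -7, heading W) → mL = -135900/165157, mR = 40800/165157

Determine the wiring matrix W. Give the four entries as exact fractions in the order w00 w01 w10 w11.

-1/2 -1 -1 1

obs A: pose=(3,-7,S) → sL=200/549, sR=40/81, mL=-3340/4941, mR=640/4941
obs B: pose=(3,-7,W) → sL=200/521, sR=200/317, mL=-135900/165157, mR=40800/165157
sensor matrix S = [[200/549, 40/81], [200/521, 200/317]]; det S = 32864000/816040737
solve [mL_A; mL_B] = S·[w00; w01] and [mR_A; mR_B] = S·[w10; w11]:
  w00 = -1/2, w01 = -1, w10 = -1, w11 = 1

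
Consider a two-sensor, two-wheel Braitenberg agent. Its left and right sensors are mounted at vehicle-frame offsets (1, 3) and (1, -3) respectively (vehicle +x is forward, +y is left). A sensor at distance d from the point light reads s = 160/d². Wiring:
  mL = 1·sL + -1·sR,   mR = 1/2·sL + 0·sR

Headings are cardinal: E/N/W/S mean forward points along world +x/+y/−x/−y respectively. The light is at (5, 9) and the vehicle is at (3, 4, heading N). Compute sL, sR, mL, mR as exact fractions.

160/41 160/17 -3840/697 80/41

left sensor world pos  = (0, 5); dL² = 41
right sensor world pos = (6, 5); dR² = 17
sL = 160/41 = 160/41
sR = 160/17 = 160/17
mL = 1·sL + -1·sR = -3840/697
mR = 1/2·sL + 0·sR = 80/41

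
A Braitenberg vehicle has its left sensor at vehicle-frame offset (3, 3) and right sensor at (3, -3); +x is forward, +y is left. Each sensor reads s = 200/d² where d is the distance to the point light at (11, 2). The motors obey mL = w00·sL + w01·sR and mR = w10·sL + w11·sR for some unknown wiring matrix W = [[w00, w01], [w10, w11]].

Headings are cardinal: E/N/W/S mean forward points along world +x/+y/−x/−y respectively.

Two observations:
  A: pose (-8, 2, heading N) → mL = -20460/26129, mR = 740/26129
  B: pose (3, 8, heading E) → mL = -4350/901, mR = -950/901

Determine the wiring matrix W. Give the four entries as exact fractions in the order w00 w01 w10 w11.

-1 -1/2 1 -1/2

obs A: pose=(-8,2,N) → sL=200/493, sR=40/53, mL=-20460/26129, mR=740/26129
obs B: pose=(3,8,E) → sL=100/53, sR=100/17, mL=-4350/901, mR=-950/901
sensor matrix S = [[200/493, 40/53], [100/53, 100/17]]; det S = 22656000/23542229
solve [mL_A; mL_B] = S·[w00; w01] and [mR_A; mR_B] = S·[w10; w11]:
  w00 = -1, w01 = -1/2, w10 = 1, w11 = -1/2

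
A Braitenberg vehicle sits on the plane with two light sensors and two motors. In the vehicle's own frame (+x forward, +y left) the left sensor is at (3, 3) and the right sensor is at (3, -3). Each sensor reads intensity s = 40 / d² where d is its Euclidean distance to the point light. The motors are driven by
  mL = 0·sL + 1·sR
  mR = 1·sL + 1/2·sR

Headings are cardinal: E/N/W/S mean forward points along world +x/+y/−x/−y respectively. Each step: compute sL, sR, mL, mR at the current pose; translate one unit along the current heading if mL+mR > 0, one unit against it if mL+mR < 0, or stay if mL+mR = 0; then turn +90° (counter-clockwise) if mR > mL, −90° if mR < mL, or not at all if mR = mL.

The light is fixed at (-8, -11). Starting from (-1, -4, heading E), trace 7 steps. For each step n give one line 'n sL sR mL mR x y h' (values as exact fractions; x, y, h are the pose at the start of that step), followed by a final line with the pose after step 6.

0 1/5 10/29 10/29 54/145 -1 -4 E
1 8/25 40/221 40/221 2268/5525 0 -4 N
2 4/5 20/73 20/73 342/365 0 -3 W
3 8/25 40/41 40/41 828/1025 -1 -3 S
4 5/4 10/29 10/29 165/116 -1 -4 W
5 40/97 8/5 8/5 588/485 -2 -4 S
6 20/9 4/9 4/9 22/9 -2 -5 W
final -3 -5 S

n=0: pose=(-1,-4,E); sL=1/5, sR=10/29; mL=10/29, mR=54/145; mL+mR=104/145 → advance +1; mR−mL=4/145 → turn +1·90°
n=1: pose=(0,-4,N); sL=8/25, sR=40/221; mL=40/221, mR=2268/5525; mL+mR=3268/5525 → advance +1; mR−mL=1268/5525 → turn +1·90°
n=2: pose=(0,-3,W); sL=4/5, sR=20/73; mL=20/73, mR=342/365; mL+mR=442/365 → advance +1; mR−mL=242/365 → turn +1·90°
n=3: pose=(-1,-3,S); sL=8/25, sR=40/41; mL=40/41, mR=828/1025; mL+mR=1828/1025 → advance +1; mR−mL=-172/1025 → turn -1·90°
n=4: pose=(-1,-4,W); sL=5/4, sR=10/29; mL=10/29, mR=165/116; mL+mR=205/116 → advance +1; mR−mL=125/116 → turn +1·90°
n=5: pose=(-2,-4,S); sL=40/97, sR=8/5; mL=8/5, mR=588/485; mL+mR=1364/485 → advance +1; mR−mL=-188/485 → turn -1·90°
n=6: pose=(-2,-5,W); sL=20/9, sR=4/9; mL=4/9, mR=22/9; mL+mR=26/9 → advance +1; mR−mL=2 → turn +1·90°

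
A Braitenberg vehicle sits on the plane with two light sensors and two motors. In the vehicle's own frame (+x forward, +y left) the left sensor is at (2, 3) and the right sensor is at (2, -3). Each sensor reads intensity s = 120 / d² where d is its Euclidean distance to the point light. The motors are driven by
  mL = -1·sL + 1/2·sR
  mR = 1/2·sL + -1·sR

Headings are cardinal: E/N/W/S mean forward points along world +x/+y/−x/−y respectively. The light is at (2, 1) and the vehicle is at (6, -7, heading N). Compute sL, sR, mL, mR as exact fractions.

left sensor world pos  = (3, -5); dL² = 37
right sensor world pos = (9, -5); dR² = 85
sL = 120/37 = 120/37
sR = 120/85 = 24/17
mL = -1·sL + 1/2·sR = -1596/629
mR = 1/2·sL + -1·sR = 132/629

120/37 24/17 -1596/629 132/629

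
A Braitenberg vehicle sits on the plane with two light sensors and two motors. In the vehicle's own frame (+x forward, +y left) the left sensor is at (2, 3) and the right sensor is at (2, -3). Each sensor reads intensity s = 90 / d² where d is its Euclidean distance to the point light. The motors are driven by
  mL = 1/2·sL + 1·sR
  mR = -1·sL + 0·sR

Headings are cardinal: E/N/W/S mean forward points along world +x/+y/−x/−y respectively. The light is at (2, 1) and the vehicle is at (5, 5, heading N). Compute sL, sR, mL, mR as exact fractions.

left sensor world pos  = (2, 7); dL² = 36
right sensor world pos = (8, 7); dR² = 72
sL = 90/36 = 5/2
sR = 90/72 = 5/4
mL = 1/2·sL + 1·sR = 5/2
mR = -1·sL + 0·sR = -5/2

5/2 5/4 5/2 -5/2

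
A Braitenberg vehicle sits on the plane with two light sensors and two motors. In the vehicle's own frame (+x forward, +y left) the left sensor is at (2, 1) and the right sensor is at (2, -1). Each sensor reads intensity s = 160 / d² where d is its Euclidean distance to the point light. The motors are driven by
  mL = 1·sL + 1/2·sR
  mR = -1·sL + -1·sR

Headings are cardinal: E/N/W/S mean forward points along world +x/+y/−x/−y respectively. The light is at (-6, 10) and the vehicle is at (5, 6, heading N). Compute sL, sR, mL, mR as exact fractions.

20/13 40/37 1000/481 -1260/481

left sensor world pos  = (4, 8); dL² = 104
right sensor world pos = (6, 8); dR² = 148
sL = 160/104 = 20/13
sR = 160/148 = 40/37
mL = 1·sL + 1/2·sR = 1000/481
mR = -1·sL + -1·sR = -1260/481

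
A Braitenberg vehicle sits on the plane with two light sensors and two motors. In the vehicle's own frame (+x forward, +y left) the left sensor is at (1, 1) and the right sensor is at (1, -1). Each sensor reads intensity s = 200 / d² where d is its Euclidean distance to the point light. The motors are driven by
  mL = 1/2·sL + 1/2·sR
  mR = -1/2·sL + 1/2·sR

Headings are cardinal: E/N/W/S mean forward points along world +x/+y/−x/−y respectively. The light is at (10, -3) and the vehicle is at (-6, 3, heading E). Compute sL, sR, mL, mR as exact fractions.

left sensor world pos  = (-5, 4); dL² = 274
right sensor world pos = (-5, 2); dR² = 250
sL = 200/274 = 100/137
sR = 200/250 = 4/5
mL = 1/2·sL + 1/2·sR = 524/685
mR = -1/2·sL + 1/2·sR = 24/685

100/137 4/5 524/685 24/685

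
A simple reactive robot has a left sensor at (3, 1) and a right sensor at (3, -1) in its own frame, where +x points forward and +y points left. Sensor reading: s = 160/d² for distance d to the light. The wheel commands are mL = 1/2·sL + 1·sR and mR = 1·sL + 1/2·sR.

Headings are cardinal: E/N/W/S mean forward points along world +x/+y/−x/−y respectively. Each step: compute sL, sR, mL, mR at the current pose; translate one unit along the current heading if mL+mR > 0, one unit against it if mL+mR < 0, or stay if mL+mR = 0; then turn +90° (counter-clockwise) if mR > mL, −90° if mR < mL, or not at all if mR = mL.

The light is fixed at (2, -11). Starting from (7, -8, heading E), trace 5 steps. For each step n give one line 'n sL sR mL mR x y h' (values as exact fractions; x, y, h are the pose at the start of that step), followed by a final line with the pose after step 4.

n=0: pose=(7,-8,E); sL=2, sR=40/17; mL=57/17, mR=54/17; mL+mR=111/17 → advance +1; mR−mL=-3/17 → turn -1·90°
n=1: pose=(8,-8,S); sL=160/49, sR=32/5; mL=1968/245, mR=1584/245; mL+mR=3552/245 → advance +1; mR−mL=-384/245 → turn -1·90°
n=2: pose=(8,-9,W); sL=16, sR=80/9; mL=152/9, mR=184/9; mL+mR=112/3 → advance +1; mR−mL=32/9 → turn +1·90°
n=3: pose=(7,-9,S); sL=160/37, sR=160/17; mL=7280/629, mR=5680/629; mL+mR=12960/629 → advance +1; mR−mL=-1600/629 → turn -1·90°
n=4: pose=(7,-10,W); sL=40, sR=20; mL=40, mR=50; mL+mR=90 → advance +1; mR−mL=10 → turn +1·90°

0 2 40/17 57/17 54/17 7 -8 E
1 160/49 32/5 1968/245 1584/245 8 -8 S
2 16 80/9 152/9 184/9 8 -9 W
3 160/37 160/17 7280/629 5680/629 7 -9 S
4 40 20 40 50 7 -10 W
final 6 -10 S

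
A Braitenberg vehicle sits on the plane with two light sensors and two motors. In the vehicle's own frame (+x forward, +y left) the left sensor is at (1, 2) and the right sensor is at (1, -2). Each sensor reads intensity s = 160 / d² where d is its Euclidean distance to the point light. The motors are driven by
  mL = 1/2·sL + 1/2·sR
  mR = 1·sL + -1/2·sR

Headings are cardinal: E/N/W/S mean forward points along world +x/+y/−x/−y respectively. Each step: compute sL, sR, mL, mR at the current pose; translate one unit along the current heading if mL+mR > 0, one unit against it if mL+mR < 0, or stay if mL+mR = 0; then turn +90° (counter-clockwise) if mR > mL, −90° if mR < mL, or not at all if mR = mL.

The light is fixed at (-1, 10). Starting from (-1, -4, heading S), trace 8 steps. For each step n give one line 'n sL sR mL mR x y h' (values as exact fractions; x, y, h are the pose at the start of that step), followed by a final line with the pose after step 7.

n=0: pose=(-1,-4,S); sL=160/229, sR=160/229; mL=160/229, mR=80/229; mL+mR=240/229 → advance +1; mR−mL=-80/229 → turn -1·90°
n=1: pose=(-1,-5,W); sL=16/29, sR=16/17; mL=368/493, mR=40/493; mL+mR=24/29 → advance +1; mR−mL=-328/493 → turn -1·90°
n=2: pose=(-2,-5,N); sL=32/41, sR=160/197; mL=6432/8077, mR=3024/8077; mL+mR=48/41 → advance +1; mR−mL=-3408/8077 → turn -1·90°
n=3: pose=(-2,-4,E); sL=10/9, sR=5/8; mL=125/144, mR=115/144; mL+mR=5/3 → advance +1; mR−mL=-5/72 → turn -1·90°
n=4: pose=(-1,-4,S); sL=160/229, sR=160/229; mL=160/229, mR=80/229; mL+mR=240/229 → advance +1; mR−mL=-80/229 → turn -1·90°
n=5: pose=(-1,-5,W); sL=16/29, sR=16/17; mL=368/493, mR=40/493; mL+mR=24/29 → advance +1; mR−mL=-328/493 → turn -1·90°
n=6: pose=(-2,-5,N); sL=32/41, sR=160/197; mL=6432/8077, mR=3024/8077; mL+mR=48/41 → advance +1; mR−mL=-3408/8077 → turn -1·90°
n=7: pose=(-2,-4,E); sL=10/9, sR=5/8; mL=125/144, mR=115/144; mL+mR=5/3 → advance +1; mR−mL=-5/72 → turn -1·90°

0 160/229 160/229 160/229 80/229 -1 -4 S
1 16/29 16/17 368/493 40/493 -1 -5 W
2 32/41 160/197 6432/8077 3024/8077 -2 -5 N
3 10/9 5/8 125/144 115/144 -2 -4 E
4 160/229 160/229 160/229 80/229 -1 -4 S
5 16/29 16/17 368/493 40/493 -1 -5 W
6 32/41 160/197 6432/8077 3024/8077 -2 -5 N
7 10/9 5/8 125/144 115/144 -2 -4 E
final -1 -4 S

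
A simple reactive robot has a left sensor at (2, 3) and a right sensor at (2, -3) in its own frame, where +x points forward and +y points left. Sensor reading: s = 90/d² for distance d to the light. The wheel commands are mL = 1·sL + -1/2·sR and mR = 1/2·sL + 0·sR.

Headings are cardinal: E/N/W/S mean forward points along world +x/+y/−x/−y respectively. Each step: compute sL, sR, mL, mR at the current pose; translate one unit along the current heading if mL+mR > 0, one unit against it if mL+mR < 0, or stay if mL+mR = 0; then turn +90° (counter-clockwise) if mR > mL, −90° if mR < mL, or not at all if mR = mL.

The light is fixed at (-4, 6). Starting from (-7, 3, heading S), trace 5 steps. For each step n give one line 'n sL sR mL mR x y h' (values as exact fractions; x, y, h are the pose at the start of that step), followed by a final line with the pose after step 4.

0 18/5 90/61 873/305 9/5 -7 3 S
1 45/37 45/13 -495/962 45/74 -7 2 W
2 90/37 18/17 1197/629 45/37 -8 2 S
3 9/10 9/4 -9/40 9/20 -8 1 W
4 90/53 90/113 7785/5989 45/53 -9 1 S
final -9 0 W

n=0: pose=(-7,3,S); sL=18/5, sR=90/61; mL=873/305, mR=9/5; mL+mR=1422/305 → advance +1; mR−mL=-324/305 → turn -1·90°
n=1: pose=(-7,2,W); sL=45/37, sR=45/13; mL=-495/962, mR=45/74; mL+mR=45/481 → advance +1; mR−mL=540/481 → turn +1·90°
n=2: pose=(-8,2,S); sL=90/37, sR=18/17; mL=1197/629, mR=45/37; mL+mR=1962/629 → advance +1; mR−mL=-432/629 → turn -1·90°
n=3: pose=(-8,1,W); sL=9/10, sR=9/4; mL=-9/40, mR=9/20; mL+mR=9/40 → advance +1; mR−mL=27/40 → turn +1·90°
n=4: pose=(-9,1,S); sL=90/53, sR=90/113; mL=7785/5989, mR=45/53; mL+mR=12870/5989 → advance +1; mR−mL=-2700/5989 → turn -1·90°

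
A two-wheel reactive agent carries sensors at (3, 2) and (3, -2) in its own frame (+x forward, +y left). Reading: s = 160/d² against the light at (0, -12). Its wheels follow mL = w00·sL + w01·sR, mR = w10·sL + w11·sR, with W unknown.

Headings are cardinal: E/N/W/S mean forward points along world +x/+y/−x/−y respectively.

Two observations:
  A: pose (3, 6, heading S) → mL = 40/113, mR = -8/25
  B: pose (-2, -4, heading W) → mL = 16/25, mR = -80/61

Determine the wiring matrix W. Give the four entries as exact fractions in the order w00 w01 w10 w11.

obs A: pose=(3,6,S) → sL=16/25, sR=80/113, mL=40/113, mR=-8/25
obs B: pose=(-2,-4,W) → sL=160/61, sR=32/25, mL=16/25, mR=-80/61
sensor matrix S = [[16/25, 80/113], [160/61, 32/25]]; det S = -4470784/4308125
solve [mL_A; mL_B] = S·[w00; w01] and [mR_A; mR_B] = S·[w10; w11]:
  w00 = 0, w01 = 1/2, w10 = -1/2, w11 = 0

0 1/2 -1/2 0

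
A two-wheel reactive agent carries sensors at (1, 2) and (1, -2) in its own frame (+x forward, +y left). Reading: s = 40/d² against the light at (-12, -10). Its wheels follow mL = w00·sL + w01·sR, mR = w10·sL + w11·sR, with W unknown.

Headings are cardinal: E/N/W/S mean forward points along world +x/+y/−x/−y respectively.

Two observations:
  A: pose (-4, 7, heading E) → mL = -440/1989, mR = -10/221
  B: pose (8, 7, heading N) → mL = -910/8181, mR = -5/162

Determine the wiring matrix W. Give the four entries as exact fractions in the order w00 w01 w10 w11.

obs A: pose=(-4,7,E) → sL=20/221, sR=20/153, mL=-440/1989, mR=-10/221
obs B: pose=(8,7,N) → sL=5/81, sR=5/101, mL=-910/8181, mR=-5/162
sensor matrix S = [[20/221, 20/153], [5/81, 5/101]]; det S = -58400/16272009
solve [mL_A; mL_B] = S·[w00; w01] and [mR_A; mR_B] = S·[w10; w11]:
  w00 = -1, w01 = -1, w10 = -1/2, w11 = 0

-1 -1 -1/2 0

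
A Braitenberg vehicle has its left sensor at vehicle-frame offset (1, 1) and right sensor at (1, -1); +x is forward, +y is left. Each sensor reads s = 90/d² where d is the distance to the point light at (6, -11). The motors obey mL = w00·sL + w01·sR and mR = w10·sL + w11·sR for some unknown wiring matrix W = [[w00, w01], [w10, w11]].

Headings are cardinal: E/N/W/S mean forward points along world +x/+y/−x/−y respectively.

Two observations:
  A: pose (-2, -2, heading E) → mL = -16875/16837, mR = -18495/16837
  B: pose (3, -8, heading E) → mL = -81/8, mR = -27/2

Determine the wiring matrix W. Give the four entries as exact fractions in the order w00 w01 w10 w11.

obs A: pose=(-2,-2,E) → sL=90/149, sR=90/113, mL=-16875/16837, mR=-18495/16837
obs B: pose=(3,-8,E) → sL=9/2, sR=45/4, mL=-81/8, mR=-27/2
sensor matrix S = [[90/149, 90/113], [9/2, 45/4]]; det S = 108135/33674
solve [mL_A; mL_B] = S·[w00; w01] and [mR_A; mR_B] = S·[w10; w11]:
  w00 = -1, w01 = -1/2, w10 = -1/2, w11 = -1

-1 -1/2 -1/2 -1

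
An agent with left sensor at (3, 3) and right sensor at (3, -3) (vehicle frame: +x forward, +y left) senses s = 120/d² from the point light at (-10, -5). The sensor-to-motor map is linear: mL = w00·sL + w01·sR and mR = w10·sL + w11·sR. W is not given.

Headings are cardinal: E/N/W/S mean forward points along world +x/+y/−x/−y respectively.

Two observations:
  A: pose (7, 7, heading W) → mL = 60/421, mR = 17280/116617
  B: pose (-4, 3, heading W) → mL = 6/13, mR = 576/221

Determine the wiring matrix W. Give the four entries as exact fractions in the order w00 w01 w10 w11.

0 1/2 1 -1

obs A: pose=(7,7,W) → sL=120/277, sR=120/421, mL=60/421, mR=17280/116617
obs B: pose=(-4,3,W) → sL=60/17, sR=12/13, mL=6/13, mR=576/221
sensor matrix S = [[120/277, 120/421], [60/17, 12/13]]; det S = -15621120/25772357
solve [mL_A; mL_B] = S·[w00; w01] and [mR_A; mR_B] = S·[w10; w11]:
  w00 = 0, w01 = 1/2, w10 = 1, w11 = -1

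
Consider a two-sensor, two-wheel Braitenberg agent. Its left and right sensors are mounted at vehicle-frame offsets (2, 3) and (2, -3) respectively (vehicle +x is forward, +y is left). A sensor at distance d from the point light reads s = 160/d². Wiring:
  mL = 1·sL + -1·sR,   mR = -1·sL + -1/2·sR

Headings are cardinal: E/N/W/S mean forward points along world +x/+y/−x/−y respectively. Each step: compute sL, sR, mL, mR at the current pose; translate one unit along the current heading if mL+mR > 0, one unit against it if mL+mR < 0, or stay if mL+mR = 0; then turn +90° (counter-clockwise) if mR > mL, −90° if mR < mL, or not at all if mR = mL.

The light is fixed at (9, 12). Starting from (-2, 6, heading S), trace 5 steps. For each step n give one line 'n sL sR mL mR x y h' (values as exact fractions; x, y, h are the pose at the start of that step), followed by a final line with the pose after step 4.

0 5/4 8/13 33/52 -81/52 -2 6 S
1 160/233 160/173 -9600/40309 -46320/40309 -2 7 W
2 80/89 80/29 -4800/2581 -5880/2581 -1 7 N
3 160/73 32/29 2304/2117 -5808/2117 -1 6 E
4 5/4 8/13 33/52 -81/52 -2 6 S
final -2 7 W

n=0: pose=(-2,6,S); sL=5/4, sR=8/13; mL=33/52, mR=-81/52; mL+mR=-12/13 → advance -1; mR−mL=-57/26 → turn -1·90°
n=1: pose=(-2,7,W); sL=160/233, sR=160/173; mL=-9600/40309, mR=-46320/40309; mL+mR=-240/173 → advance -1; mR−mL=-36720/40309 → turn -1·90°
n=2: pose=(-1,7,N); sL=80/89, sR=80/29; mL=-4800/2581, mR=-5880/2581; mL+mR=-120/29 → advance -1; mR−mL=-1080/2581 → turn -1·90°
n=3: pose=(-1,6,E); sL=160/73, sR=32/29; mL=2304/2117, mR=-5808/2117; mL+mR=-48/29 → advance -1; mR−mL=-8112/2117 → turn -1·90°
n=4: pose=(-2,6,S); sL=5/4, sR=8/13; mL=33/52, mR=-81/52; mL+mR=-12/13 → advance -1; mR−mL=-57/26 → turn -1·90°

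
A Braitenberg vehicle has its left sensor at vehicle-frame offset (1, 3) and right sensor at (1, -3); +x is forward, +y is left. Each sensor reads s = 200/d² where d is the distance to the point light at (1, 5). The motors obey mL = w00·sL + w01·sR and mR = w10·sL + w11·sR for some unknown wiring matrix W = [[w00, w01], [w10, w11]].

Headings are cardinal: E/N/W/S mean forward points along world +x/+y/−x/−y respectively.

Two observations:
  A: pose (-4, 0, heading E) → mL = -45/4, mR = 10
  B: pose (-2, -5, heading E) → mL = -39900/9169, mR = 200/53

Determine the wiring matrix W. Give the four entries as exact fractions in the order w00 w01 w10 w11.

obs A: pose=(-4,0,E) → sL=10, sR=5/2, mL=-45/4, mR=10
obs B: pose=(-2,-5,E) → sL=200/53, sR=200/173, mL=-39900/9169, mR=200/53
sensor matrix S = [[10, 5/2], [200/53, 200/173]]; det S = 19500/9169
solve [mL_A; mL_B] = S·[w00; w01] and [mR_A; mR_B] = S·[w10; w11]:
  w00 = -1, w01 = -1/2, w10 = 1, w11 = 0

-1 -1/2 1 0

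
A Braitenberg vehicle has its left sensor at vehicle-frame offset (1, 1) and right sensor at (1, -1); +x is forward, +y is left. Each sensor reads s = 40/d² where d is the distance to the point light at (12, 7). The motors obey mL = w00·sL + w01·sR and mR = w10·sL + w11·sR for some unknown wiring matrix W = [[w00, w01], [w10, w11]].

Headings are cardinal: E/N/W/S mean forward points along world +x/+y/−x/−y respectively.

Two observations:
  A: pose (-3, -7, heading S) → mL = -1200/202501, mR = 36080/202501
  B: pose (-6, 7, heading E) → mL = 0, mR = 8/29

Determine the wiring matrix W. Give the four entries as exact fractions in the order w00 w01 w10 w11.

-1/2 1/2 1 1

obs A: pose=(-3,-7,S) → sL=40/421, sR=40/481, mL=-1200/202501, mR=36080/202501
obs B: pose=(-6,7,E) → sL=4/29, sR=4/29, mL=0, mR=8/29
sensor matrix S = [[40/421, 40/481], [4/29, 4/29]]; det S = 9600/5872529
solve [mL_A; mL_B] = S·[w00; w01] and [mR_A; mR_B] = S·[w10; w11]:
  w00 = -1/2, w01 = 1/2, w10 = 1, w11 = 1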